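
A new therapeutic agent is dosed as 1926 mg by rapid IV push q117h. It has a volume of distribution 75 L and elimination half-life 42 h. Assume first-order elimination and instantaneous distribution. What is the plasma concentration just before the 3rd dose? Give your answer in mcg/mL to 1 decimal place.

4.3 mcg/mL

f = (1/2)^(τ/t½) = (1/2)^(117/42) ≈ 0.1450.
C₀ = D/Vd = 1926/75 ≈ 25.680 mcg/mL.
Before the 3rd dose, 2 doses have been given. Superposition: Cmin = C₀·(f + f²).
≈ 25.680 × (0.1450 + 0.0210) ≈ 25.680 × 0.1660 ≈ 4.263 mcg/mL.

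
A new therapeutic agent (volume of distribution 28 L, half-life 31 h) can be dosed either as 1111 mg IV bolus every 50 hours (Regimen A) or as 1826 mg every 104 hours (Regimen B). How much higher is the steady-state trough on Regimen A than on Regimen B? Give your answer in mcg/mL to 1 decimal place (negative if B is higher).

12.2 mcg/mL

Regimen A: f = (1/2)^(50/31) ≈ 0.3269; Cmin,ss = (1111/28)·f/(1−f) ≈ 19.270 mcg/mL.
Regimen B: f = (1/2)^(104/31) ≈ 0.0977; Cmin,ss = (1826/28)·f/(1−f) ≈ 7.061 mcg/mL.
Difference ≈ 19.270 − 7.061 ≈ 12.209 mcg/mL.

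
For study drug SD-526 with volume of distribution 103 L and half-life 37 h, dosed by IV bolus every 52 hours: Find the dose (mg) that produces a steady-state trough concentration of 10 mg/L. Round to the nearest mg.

1698 mg

τ/t½ = 52/37 ≈ 1.4054, so f = (1/2)^(52/37) ≈ 0.377512.
Cmin,ss = (D/Vd)·f/(1−f), so D = Cmin,ss·Vd·(1−f)/f.
D = 10 × 103 × (1−f)/f ≈ 10 × 103 × 1.64892 ≈ 1698.39 mg.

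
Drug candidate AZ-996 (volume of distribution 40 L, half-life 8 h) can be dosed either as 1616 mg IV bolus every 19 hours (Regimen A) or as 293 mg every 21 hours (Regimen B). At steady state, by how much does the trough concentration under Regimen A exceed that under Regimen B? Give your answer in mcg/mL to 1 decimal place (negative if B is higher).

Regimen A: f = (1/2)^(19/8) ≈ 0.1928; Cmin,ss = (1616/40)·f/(1−f) ≈ 9.650 mcg/mL.
Regimen B: f = (1/2)^(21/8) ≈ 0.1621; Cmin,ss = (293/40)·f/(1−f) ≈ 1.417 mcg/mL.
Difference ≈ 9.650 − 1.417 ≈ 8.233 mcg/mL.

8.2 mcg/mL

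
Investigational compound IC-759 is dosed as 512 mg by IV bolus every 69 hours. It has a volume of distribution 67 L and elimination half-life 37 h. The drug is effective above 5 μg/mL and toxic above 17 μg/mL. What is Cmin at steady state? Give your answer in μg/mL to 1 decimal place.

2.9 μg/mL

Over one 69-h interval, 69/37 ≈ 1.8649 half-lives elapse, leaving f ≈ 0.2745 of each dose.
Single-dose peak C₀ = D/Vd = 512/67 ≈ 7.642 μg/mL.
Steady-state trough Cmin,ss = C₀·f/(1−f) ≈ 7.642 × 0.2745/0.7255 ≈ 2.891 μg/mL.
Trough 2.9 μg/mL vs MEC 5 μg/mL: subtherapeutic.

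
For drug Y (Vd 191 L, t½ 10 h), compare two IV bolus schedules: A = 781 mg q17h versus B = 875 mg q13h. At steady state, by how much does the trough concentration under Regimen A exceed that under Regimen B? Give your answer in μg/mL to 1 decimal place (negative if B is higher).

Regimen A: f = (1/2)^(17/10) ≈ 0.3078; Cmin,ss = (781/191)·f/(1−f) ≈ 1.818 μg/mL.
Regimen B: f = (1/2)^(13/10) ≈ 0.4061; Cmin,ss = (875/191)·f/(1−f) ≈ 3.133 μg/mL.
Difference ≈ 1.818 − 3.133 ≈ -1.315 μg/mL.

-1.3 μg/mL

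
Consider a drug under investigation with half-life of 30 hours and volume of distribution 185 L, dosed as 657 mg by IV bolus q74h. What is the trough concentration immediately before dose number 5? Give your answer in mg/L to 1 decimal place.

f = (1/2)^(τ/t½) = (1/2)^(74/30) ≈ 0.1809.
C₀ = D/Vd = 657/185 ≈ 3.551 mg/L.
Before the 5th dose, 4 doses have been given. Superposition: Cmin = C₀·(f + f² + … + f^4).
≈ 3.551 × (0.1809 + 0.0327 + 0.0059 + 0.0011) ≈ 3.551 × 0.2206 ≈ 0.783 mg/L.

0.8 mg/L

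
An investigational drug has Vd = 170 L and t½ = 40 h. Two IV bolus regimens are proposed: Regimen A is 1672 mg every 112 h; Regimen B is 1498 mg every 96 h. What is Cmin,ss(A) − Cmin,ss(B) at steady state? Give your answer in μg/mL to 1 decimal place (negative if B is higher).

Regimen A: f = (1/2)^(112/40) ≈ 0.1436; Cmin,ss = (1672/170)·f/(1−f) ≈ 1.649 μg/mL.
Regimen B: f = (1/2)^(96/40) ≈ 0.1895; Cmin,ss = (1498/170)·f/(1−f) ≈ 2.060 μg/mL.
Difference ≈ 1.649 − 2.060 ≈ -0.411 μg/mL.

-0.4 μg/mL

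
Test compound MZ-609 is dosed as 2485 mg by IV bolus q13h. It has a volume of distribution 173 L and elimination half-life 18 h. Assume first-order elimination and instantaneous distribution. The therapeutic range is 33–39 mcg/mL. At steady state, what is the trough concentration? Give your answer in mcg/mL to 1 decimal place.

k = ln2/t½ = ln2/18 ≈ 0.038508 h⁻¹; fraction remaining f = e^(−kτ) = e^(−0.038508×13) ≈ 0.6062.
Accumulation ratio R = 1/(1 − f) ≈ 1/0.3938 ≈ 2.5394.
Single-dose peak C₀ = D/Vd = 2485/173 ≈ 14.364 mcg/mL.
Cmax,ss = C₀/(1 − f) ≈ 14.364/0.3938 ≈ 36.475 mcg/mL.
Steady-state trough Cmin,ss = Cmax,ss·f ≈ 36.475 × 0.6062 ≈ 22.111 mcg/mL.
Trough 22.1 mcg/mL vs MEC 33 mcg/mL: subtherapeutic.

22.1 mcg/mL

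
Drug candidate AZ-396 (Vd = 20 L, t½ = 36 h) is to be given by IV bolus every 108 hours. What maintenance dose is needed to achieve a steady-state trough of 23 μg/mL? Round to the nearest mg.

3220 mg

τ/t½ = 108/36 ≈ 3, so f = (1/2)^(108/36) ≈ 0.125000.
Cmin,ss = (D/Vd)·f/(1−f), so D = Cmin,ss·Vd·(1−f)/f.
D = 23 × 20 × (1−f)/f ≈ 23 × 20 × 7.00000 ≈ 3220.00 mg.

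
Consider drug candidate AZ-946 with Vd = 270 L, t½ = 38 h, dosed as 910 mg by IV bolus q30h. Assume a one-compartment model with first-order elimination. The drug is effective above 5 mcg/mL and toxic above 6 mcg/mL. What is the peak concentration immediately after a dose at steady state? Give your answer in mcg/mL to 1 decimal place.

8.0 mcg/mL

τ/t½ = 30/38 ≈ 0.78947, so fraction remaining f = (1/2)^(30/38) ≈ 0.5786.
Accumulation ratio R = 1/(1 − f) ≈ 1/0.4214 ≈ 2.3730.
Each bolus raises the concentration by D/Vd = 910/270 ≈ 3.370 mcg/mL.
Steady-state peak Cmax,ss = C₀·R ≈ 3.370 × 2.3730 ≈ 7.997 mcg/mL.
Peak 8.0 mcg/mL vs MTC 6 mcg/mL: exceeds toxic threshold.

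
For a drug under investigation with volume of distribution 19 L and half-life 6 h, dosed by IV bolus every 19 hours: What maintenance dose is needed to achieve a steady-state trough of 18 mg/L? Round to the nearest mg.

τ/t½ = 19/6 ≈ 3.1667, so f = (1/2)^(19/6) ≈ 0.111362.
Cmin,ss = (D/Vd)·f/(1−f), so D = Cmin,ss·Vd·(1−f)/f.
D = 18 × 19 × (1−f)/f ≈ 18 × 19 × 7.97972 ≈ 2729.06 mg.

2729 mg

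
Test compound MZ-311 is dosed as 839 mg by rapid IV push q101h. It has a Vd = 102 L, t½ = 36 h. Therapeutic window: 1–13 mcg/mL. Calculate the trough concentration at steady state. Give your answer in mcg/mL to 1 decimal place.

k = ln2/t½ = ln2/36 ≈ 0.019254 h⁻¹; fraction remaining f = e^(−kτ) = e^(−0.019254×101) ≈ 0.1430.
Accumulation ratio R = 1/(1 − f) ≈ 1/0.8570 ≈ 1.1669.
Single-dose peak C₀ = D/Vd = 839/102 ≈ 8.225 mcg/mL.
Cmax,ss = C₀/(1 − f) ≈ 8.225/0.8570 ≈ 9.597 mcg/mL.
One interval later, Cmin,ss = Cmax,ss·e^(−kτ) ≈ 9.597 × 0.1430 ≈ 1.372 mcg/mL.
Trough 1.4 mcg/mL vs MEC 1 mcg/mL: adequate.

1.4 mcg/mL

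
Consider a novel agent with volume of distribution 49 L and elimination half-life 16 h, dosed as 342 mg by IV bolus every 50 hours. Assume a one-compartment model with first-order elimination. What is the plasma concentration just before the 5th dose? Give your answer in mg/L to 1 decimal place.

f = (1/2)^(τ/t½) = (1/2)^(50/16) ≈ 0.1146.
C₀ = D/Vd = 342/49 ≈ 6.980 mg/L.
Before the 5th dose, 4 doses have been given. Superposition: Cmin = C₀·(f + f² + … + f^4).
≈ 6.980 × (0.1146 + 0.0131 + 0.0015 + 0.0002) ≈ 6.980 × 0.1294 ≈ 0.903 mg/L.

0.9 mg/L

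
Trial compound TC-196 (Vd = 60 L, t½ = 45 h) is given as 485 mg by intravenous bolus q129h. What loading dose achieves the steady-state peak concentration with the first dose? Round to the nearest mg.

f = (1/2)^(129/45) ≈ 0.137103; accumulation ratio R = 1/(1−f) ≈ 1.15889.
Loading dose to hit Cmax,ss on first dose: D_load = D_maint·R ≈ 485 × 1.15889 ≈ 562.06 mg.

562 mg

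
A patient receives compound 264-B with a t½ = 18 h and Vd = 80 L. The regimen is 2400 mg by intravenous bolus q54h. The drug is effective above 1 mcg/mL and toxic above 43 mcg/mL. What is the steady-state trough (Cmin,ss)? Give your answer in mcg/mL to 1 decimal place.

4.3 mcg/mL

The dosing interval is 3 half-lives, so f = 2^(−3) = 0.125.
Accumulation ratio R = 1/(1 − f) = 1/0.875 = 8/7.
Single-dose peak C₀ = D/Vd = 2400/80 = 30 mcg/mL.
Steady-state peak Cmax,ss = C₀·R = 30 × 8/7 ≈ 34.286 mcg/mL.
Steady-state trough Cmin,ss = Cmax,ss·f ≈ 34.286 × 0.125 ≈ 4.286 mcg/mL.
Trough 4.3 mcg/mL vs MEC 1 mcg/mL: adequate.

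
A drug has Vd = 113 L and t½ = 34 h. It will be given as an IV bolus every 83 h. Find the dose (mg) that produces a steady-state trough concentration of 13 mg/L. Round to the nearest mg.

τ/t½ = 83/34 ≈ 2.4412, so f = (1/2)^(83/34) ≈ 0.184133.
Cmin,ss = (D/Vd)·f/(1−f), so D = Cmin,ss·Vd·(1−f)/f.
D = 13 × 113 × (1−f)/f ≈ 13 × 113 × 4.43086 ≈ 6508.93 mg.

6509 mg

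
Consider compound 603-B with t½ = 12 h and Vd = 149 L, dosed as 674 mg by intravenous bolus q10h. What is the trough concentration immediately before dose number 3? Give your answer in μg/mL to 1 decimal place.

f = (1/2)^(τ/t½) = (1/2)^(10/12) ≈ 0.5612.
C₀ = D/Vd = 674/149 ≈ 4.523 μg/mL.
Before the 3rd dose, 2 doses have been given. Superposition: Cmin = C₀·(f + f²).
≈ 4.523 × (0.5612 + 0.3149) ≈ 4.523 × 0.8761 ≈ 3.963 μg/mL.

4.0 μg/mL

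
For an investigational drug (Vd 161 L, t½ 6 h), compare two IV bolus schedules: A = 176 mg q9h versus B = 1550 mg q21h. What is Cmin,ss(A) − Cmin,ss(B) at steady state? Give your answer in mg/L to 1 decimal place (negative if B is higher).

-0.3 mg/L

Regimen A: f = (1/2)^(9/6) ≈ 0.3536; Cmin,ss = (176/161)·f/(1−f) ≈ 0.598 mg/L.
Regimen B: f = (1/2)^(21/6) ≈ 0.0884; Cmin,ss = (1550/161)·f/(1−f) ≈ 0.934 mg/L.
Difference ≈ 0.598 − 0.934 ≈ -0.336 mg/L.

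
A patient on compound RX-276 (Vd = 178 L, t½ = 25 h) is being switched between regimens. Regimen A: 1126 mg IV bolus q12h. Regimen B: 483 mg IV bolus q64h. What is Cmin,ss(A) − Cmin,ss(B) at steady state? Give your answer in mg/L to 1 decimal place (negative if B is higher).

15.5 mg/L

Regimen A: f = (1/2)^(12/25) ≈ 0.7170; Cmin,ss = (1126/178)·f/(1−f) ≈ 16.027 mg/L.
Regimen B: f = (1/2)^(64/25) ≈ 0.1696; Cmin,ss = (483/178)·f/(1−f) ≈ 0.554 mg/L.
Difference ≈ 16.027 − 0.554 ≈ 15.473 mg/L.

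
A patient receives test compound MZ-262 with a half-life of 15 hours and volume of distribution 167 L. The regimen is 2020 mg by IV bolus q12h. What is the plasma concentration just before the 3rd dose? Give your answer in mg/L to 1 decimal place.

f = (1/2)^(τ/t½) = (1/2)^(12/15) ≈ 0.5743.
C₀ = D/Vd = 2020/167 ≈ 12.096 mg/L.
Before the 3rd dose, 2 doses have been given. Superposition: Cmin = C₀·(f + f²).
≈ 12.096 × (0.5743 + 0.3298) ≈ 12.096 × 0.9041 ≈ 10.936 mg/L.

10.9 mg/L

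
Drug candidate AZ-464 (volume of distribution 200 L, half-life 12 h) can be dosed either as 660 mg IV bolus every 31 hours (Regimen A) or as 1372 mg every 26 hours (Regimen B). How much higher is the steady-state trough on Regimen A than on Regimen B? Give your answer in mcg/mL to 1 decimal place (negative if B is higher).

Regimen A: f = (1/2)^(31/12) ≈ 0.1669; Cmin,ss = (660/200)·f/(1−f) ≈ 0.661 mcg/mL.
Regimen B: f = (1/2)^(26/12) ≈ 0.2227; Cmin,ss = (1372/200)·f/(1−f) ≈ 1.965 mcg/mL.
Difference ≈ 0.661 − 1.965 ≈ -1.304 mcg/mL.

-1.3 mcg/mL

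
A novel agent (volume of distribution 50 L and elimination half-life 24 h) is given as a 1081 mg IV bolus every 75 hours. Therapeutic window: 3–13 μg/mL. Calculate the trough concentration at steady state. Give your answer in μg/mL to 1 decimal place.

2.8 μg/mL

Over one 75-h interval, 75/24 ≈ 3.125 half-lives elapse, leaving f ≈ 0.1146 of each dose.
Each bolus raises the concentration by D/Vd = 1081/50 ≈ 21.620 μg/mL.
Steady-state trough Cmin,ss = C₀·f/(1−f) ≈ 21.620 × 0.1146/0.8854 ≈ 2.798 μg/mL.
Trough 2.8 μg/mL vs MEC 3 μg/mL: subtherapeutic.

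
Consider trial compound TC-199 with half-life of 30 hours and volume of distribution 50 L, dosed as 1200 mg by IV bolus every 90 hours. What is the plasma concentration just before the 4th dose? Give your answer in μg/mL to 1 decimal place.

3.4 μg/mL

f = (1/2)^(τ/t½) = (1/2)^(90/30) ≈ 0.1250.
C₀ = D/Vd = 1200/50 ≈ 24.000 μg/mL.
Before the 4th dose, 3 doses have been given. Superposition: Cmin = C₀·(f + f² + … + f^3).
≈ 24.000 × (0.1250 + 0.0156 + 0.0020) ≈ 24.000 × 0.1426 ≈ 3.422 μg/mL.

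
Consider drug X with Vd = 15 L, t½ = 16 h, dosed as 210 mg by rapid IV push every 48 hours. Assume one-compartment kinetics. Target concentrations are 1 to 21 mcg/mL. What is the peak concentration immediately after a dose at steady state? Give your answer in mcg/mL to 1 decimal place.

16.0 mcg/mL

τ = 48 h = 3 half-lives, so f = (1/2)^3 = 0.125.
At steady state, R = 1/(1 − 0.125) = 8/7.
Single-dose peak C₀ = D/Vd = 210/15 = 14 mcg/mL.
Steady-state peak Cmax,ss = C₀·R = 14 × 8/7 ≈ 16.000 mcg/mL.
Peak 16.0 mcg/mL vs MTC 21 mcg/mL: below toxic threshold.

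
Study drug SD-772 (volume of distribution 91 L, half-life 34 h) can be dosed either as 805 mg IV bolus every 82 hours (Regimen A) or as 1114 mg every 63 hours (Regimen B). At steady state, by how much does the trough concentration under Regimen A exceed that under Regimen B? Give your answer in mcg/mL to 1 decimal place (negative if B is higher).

-2.6 mcg/mL

Regimen A: f = (1/2)^(82/34) ≈ 0.1879; Cmin,ss = (805/91)·f/(1−f) ≈ 2.047 mcg/mL.
Regimen B: f = (1/2)^(63/34) ≈ 0.2768; Cmin,ss = (1114/91)·f/(1−f) ≈ 4.685 mcg/mL.
Difference ≈ 2.047 − 4.685 ≈ -2.638 mcg/mL.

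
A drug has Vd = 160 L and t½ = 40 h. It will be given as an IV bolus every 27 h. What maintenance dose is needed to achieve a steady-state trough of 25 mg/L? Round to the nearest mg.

2386 mg

τ/t½ = 27/40 ≈ 0.675, so f = (1/2)^(27/40) ≈ 0.626332.
Cmin,ss = (D/Vd)·f/(1−f), so D = Cmin,ss·Vd·(1−f)/f.
D = 25 × 160 × (1−f)/f ≈ 25 × 160 × 0.59660 ≈ 2386.40 mg.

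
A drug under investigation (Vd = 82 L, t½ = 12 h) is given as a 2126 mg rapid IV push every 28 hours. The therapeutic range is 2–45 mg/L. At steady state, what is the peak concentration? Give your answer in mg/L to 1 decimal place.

32.3 mg/L

τ/t½ = 28/12 ≈ 2.3333, so fraction remaining f = (1/2)^(28/12) ≈ 0.1984.
At steady state, accumulation factor R = 1/(1 − e^(−kτ)) ≈ 1.2475.
Each bolus raises the concentration by D/Vd = 2126/82 ≈ 25.927 mg/L.
Steady-state peak Cmax,ss = C₀·R ≈ 25.927 × 1.2475 ≈ 32.344 mg/L.
Peak 32.3 mg/L vs MTC 45 mg/L: below toxic threshold.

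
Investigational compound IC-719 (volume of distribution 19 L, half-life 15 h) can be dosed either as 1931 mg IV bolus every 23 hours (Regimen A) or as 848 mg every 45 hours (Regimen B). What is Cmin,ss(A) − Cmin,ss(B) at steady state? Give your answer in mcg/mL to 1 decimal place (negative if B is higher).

47.3 mcg/mL

Regimen A: f = (1/2)^(23/15) ≈ 0.3455; Cmin,ss = (1931/19)·f/(1−f) ≈ 53.650 mcg/mL.
Regimen B: f = (1/2)^(45/15) ≈ 0.1250; Cmin,ss = (848/19)·f/(1−f) ≈ 6.376 mcg/mL.
Difference ≈ 53.650 − 6.376 ≈ 47.274 mcg/mL.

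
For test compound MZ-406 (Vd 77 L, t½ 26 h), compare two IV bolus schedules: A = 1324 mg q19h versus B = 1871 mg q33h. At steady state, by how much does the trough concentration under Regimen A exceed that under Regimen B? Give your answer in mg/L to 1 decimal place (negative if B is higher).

8.8 mg/L

Regimen A: f = (1/2)^(19/26) ≈ 0.6026; Cmin,ss = (1324/77)·f/(1−f) ≈ 26.073 mg/L.
Regimen B: f = (1/2)^(33/26) ≈ 0.4149; Cmin,ss = (1871/77)·f/(1−f) ≈ 17.230 mg/L.
Difference ≈ 26.073 − 17.230 ≈ 8.843 mg/L.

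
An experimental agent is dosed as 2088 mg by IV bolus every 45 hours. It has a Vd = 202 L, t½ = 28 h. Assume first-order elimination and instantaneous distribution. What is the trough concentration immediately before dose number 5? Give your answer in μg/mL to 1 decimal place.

5.0 μg/mL

f = (1/2)^(τ/t½) = (1/2)^(45/28) ≈ 0.3282.
C₀ = D/Vd = 2088/202 ≈ 10.337 μg/mL.
Before the 5th dose, 4 doses have been given. Superposition: Cmin = C₀·(f + f² + … + f^4).
≈ 10.337 × (0.3282 + 0.1077 + 0.0354 + 0.0116) ≈ 10.337 × 0.4829 ≈ 4.992 μg/mL.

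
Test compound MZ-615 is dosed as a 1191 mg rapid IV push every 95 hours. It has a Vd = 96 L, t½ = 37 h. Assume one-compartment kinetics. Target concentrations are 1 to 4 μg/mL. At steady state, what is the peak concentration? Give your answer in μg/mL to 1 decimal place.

14.9 μg/mL

Over one 95-h interval, 95/37 ≈ 2.5676 half-lives elapse, leaving f ≈ 0.1687 of each dose.
Accumulation ratio R = 1/(1 − f) ≈ 1/0.8313 ≈ 1.2029.
Each bolus raises the concentration by D/Vd = 1191/96 ≈ 12.406 μg/mL.
Cmax,ss = C₀/(1 − f) ≈ 12.406/0.8313 ≈ 14.924 μg/mL.
Peak 14.9 μg/mL vs MTC 4 μg/mL: exceeds toxic threshold.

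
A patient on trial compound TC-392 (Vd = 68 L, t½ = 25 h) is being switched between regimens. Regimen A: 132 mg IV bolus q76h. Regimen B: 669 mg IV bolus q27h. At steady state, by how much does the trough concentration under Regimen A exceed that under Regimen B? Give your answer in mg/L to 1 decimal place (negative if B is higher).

Regimen A: f = (1/2)^(76/25) ≈ 0.1216; Cmin,ss = (132/68)·f/(1−f) ≈ 0.269 mg/L.
Regimen B: f = (1/2)^(27/25) ≈ 0.4730; Cmin,ss = (669/68)·f/(1−f) ≈ 8.830 mg/L.
Difference ≈ 0.269 − 8.830 ≈ -8.561 mg/L.

-8.6 mg/L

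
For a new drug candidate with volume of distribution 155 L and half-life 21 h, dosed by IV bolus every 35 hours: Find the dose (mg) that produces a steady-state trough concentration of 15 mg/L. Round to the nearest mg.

5056 mg

τ/t½ = 35/21 ≈ 1.6667, so f = (1/2)^(35/21) ≈ 0.314980.
Cmin,ss = (D/Vd)·f/(1−f), so D = Cmin,ss·Vd·(1−f)/f.
D = 15 × 155 × (1−f)/f ≈ 15 × 155 × 2.17480 ≈ 5056.41 mg.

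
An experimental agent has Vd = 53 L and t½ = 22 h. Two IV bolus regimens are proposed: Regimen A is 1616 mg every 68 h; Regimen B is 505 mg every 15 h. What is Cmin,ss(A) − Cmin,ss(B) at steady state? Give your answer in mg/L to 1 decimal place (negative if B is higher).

Regimen A: f = (1/2)^(68/22) ≈ 0.1174; Cmin,ss = (1616/53)·f/(1−f) ≈ 4.056 mg/L.
Regimen B: f = (1/2)^(15/22) ≈ 0.6234; Cmin,ss = (505/53)·f/(1−f) ≈ 15.773 mg/L.
Difference ≈ 4.056 − 15.773 ≈ -11.717 mg/L.

-11.7 mg/L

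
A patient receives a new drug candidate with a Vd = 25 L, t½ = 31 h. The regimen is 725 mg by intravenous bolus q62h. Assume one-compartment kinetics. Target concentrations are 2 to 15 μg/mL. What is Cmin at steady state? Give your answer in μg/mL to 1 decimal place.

The dosing interval is 2 half-lives, so f = 2^(−2) = 0.25.
Accumulation ratio R = 1/(1 − f) = 1/0.75 = 4/3.
Single-dose peak C₀ = D/Vd = 725/25 = 29 μg/mL.
Steady-state peak Cmax,ss = C₀·R = 29 × 4/3 ≈ 38.667 μg/mL.
Steady-state trough Cmin,ss = Cmax,ss·f ≈ 38.667 × 0.25 ≈ 9.667 μg/mL.
Trough 9.7 μg/mL vs MEC 2 μg/mL: adequate.

9.7 μg/mL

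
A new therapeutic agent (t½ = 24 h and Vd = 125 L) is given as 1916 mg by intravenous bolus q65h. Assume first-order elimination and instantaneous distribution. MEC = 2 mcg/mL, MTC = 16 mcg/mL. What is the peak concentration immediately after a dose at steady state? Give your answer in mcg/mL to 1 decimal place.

18.1 mcg/mL

Over one 65-h interval, 65/24 ≈ 2.7083 half-lives elapse, leaving f ≈ 0.1530 of each dose.
Accumulation ratio R = 1/(1 − f) ≈ 1/0.8470 ≈ 1.1806.
Single-dose peak C₀ = D/Vd = 1916/125 ≈ 15.328 mcg/mL.
Steady-state peak Cmax,ss = C₀·R ≈ 15.328 × 1.1806 ≈ 18.096 mcg/mL.
Peak 18.1 mcg/mL vs MTC 16 mcg/mL: exceeds toxic threshold.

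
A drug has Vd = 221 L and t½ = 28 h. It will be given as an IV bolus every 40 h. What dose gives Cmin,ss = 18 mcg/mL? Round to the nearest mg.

6730 mg

τ/t½ = 40/28 ≈ 1.4286, so f = (1/2)^(40/28) ≈ 0.371499.
Cmin,ss = (D/Vd)·f/(1−f), so D = Cmin,ss·Vd·(1−f)/f.
D = 18 × 221 × (1−f)/f ≈ 18 × 221 × 1.69180 ≈ 6729.98 mg.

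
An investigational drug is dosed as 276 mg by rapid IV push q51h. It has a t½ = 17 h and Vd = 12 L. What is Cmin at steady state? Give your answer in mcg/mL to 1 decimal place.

The dosing interval is 3 half-lives, so f = 2^(−3) = 0.125.
At steady state, R = 1/(1 − 0.125) = 8/7.
Single-dose peak C₀ = D/Vd = 276/12 = 23 mcg/mL.
Steady-state peak Cmax,ss = C₀·R = 23 × 8/7 ≈ 26.286 mcg/mL.
Steady-state trough Cmin,ss = Cmax,ss·f ≈ 26.286 × 0.125 ≈ 3.286 mcg/mL.

3.3 mcg/mL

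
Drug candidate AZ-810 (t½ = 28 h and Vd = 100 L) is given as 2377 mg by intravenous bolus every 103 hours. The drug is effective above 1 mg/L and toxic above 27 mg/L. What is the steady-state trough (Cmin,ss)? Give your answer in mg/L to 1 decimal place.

2.0 mg/L

k = ln2/t½ = ln2/28 ≈ 0.024755 h⁻¹; fraction remaining f = e^(−kτ) = e^(−0.024755×103) ≈ 0.0781.
Single-dose peak C₀ = D/Vd = 2377/100 ≈ 23.770 mg/L.
Steady-state trough Cmin,ss = C₀·f/(1−f) ≈ 23.770 × 0.0781/0.9219 ≈ 2.014 mg/L.
Trough 2.0 mg/L vs MEC 1 mg/L: adequate.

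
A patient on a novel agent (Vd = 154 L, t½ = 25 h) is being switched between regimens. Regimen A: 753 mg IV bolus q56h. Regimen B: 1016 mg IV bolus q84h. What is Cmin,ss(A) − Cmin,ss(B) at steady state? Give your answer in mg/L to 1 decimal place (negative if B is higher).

0.6 mg/L

Regimen A: f = (1/2)^(56/25) ≈ 0.2117; Cmin,ss = (753/154)·f/(1−f) ≈ 1.313 mg/L.
Regimen B: f = (1/2)^(84/25) ≈ 0.0974; Cmin,ss = (1016/154)·f/(1−f) ≈ 0.712 mg/L.
Difference ≈ 1.313 − 0.712 ≈ 0.601 mg/L.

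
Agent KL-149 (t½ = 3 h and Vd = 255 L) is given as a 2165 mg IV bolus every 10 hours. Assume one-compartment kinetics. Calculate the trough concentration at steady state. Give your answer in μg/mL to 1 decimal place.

Over one 10-h interval, 10/3 ≈ 3.3333 half-lives elapse, leaving f ≈ 0.0992 of each dose.
Single-dose peak C₀ = D/Vd = 2165/255 ≈ 8.490 μg/mL.
Steady-state trough Cmin,ss = C₀·f/(1−f) ≈ 8.490 × 0.0992/0.9008 ≈ 0.935 μg/mL.

0.9 μg/mL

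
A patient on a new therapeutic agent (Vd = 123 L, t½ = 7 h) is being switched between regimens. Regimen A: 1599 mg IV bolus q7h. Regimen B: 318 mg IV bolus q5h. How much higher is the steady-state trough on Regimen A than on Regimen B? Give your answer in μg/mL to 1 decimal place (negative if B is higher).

Regimen A: f = (1/2)^(7/7) ≈ 0.5000; Cmin,ss = (1599/123)·f/(1−f) ≈ 13.000 μg/mL.
Regimen B: f = (1/2)^(5/7) ≈ 0.6095; Cmin,ss = (318/123)·f/(1−f) ≈ 4.035 μg/mL.
Difference ≈ 13.000 − 4.035 ≈ 8.965 μg/mL.

9.0 μg/mL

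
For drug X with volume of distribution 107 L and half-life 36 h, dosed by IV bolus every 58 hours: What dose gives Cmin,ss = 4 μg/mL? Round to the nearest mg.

τ/t½ = 58/36 ≈ 1.6111, so f = (1/2)^(58/36) ≈ 0.327346.
Cmin,ss = (D/Vd)·f/(1−f), so D = Cmin,ss·Vd·(1−f)/f.
D = 4 × 107 × (1−f)/f ≈ 4 × 107 × 2.05487 ≈ 879.48 mg.

879 mg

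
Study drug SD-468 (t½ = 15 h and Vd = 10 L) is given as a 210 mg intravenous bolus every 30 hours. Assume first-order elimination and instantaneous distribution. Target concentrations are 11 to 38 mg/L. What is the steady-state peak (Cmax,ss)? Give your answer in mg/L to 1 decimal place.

28.0 mg/L

The dosing interval is 2 half-lives, so f = 2^(−2) = 0.25.
At steady state, R = 1/(1 − 0.25) = 4/3.
Single-dose peak C₀ = D/Vd = 210/10 = 21 mg/L.
Steady-state peak Cmax,ss = C₀·R = 21 × 4/3 ≈ 28.000 mg/L.
Peak 28.0 mg/L vs MTC 38 mg/L: below toxic threshold.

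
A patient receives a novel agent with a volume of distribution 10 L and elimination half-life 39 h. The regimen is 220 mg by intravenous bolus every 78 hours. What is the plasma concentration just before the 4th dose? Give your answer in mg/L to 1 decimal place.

f = (1/2)^(τ/t½) = (1/2)^(78/39) ≈ 0.2500.
C₀ = D/Vd = 220/10 ≈ 22.000 mg/L.
Before the 4th dose, 3 doses have been given. Superposition: Cmin = C₀·(f + f² + … + f^3).
≈ 22.000 × (0.2500 + 0.0625 + 0.0156) ≈ 22.000 × 0.3281 ≈ 7.218 mg/L.

7.2 mg/L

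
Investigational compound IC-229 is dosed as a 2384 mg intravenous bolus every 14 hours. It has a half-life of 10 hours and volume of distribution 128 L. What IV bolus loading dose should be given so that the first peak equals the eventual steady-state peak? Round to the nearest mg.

f = (1/2)^(14/10) ≈ 0.378929; accumulation ratio R = 1/(1−f) ≈ 1.61012.
Loading dose to hit Cmax,ss on first dose: D_load = D_maint·R ≈ 2384 × 1.61012 ≈ 3838.53 mg.

3839 mg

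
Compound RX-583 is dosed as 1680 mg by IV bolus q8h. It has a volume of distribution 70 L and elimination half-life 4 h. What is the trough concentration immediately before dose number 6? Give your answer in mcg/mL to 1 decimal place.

8.0 mcg/mL

f = (1/2)^(τ/t½) = (1/2)^(8/4) ≈ 0.2500.
C₀ = D/Vd = 1680/70 ≈ 24.000 mcg/mL.
Before the 6th dose, 5 doses have been given. Superposition: Cmin = C₀·(f + f² + … + f^5).
≈ 24.000 × (0.2500 + 0.0625 + 0.0156 + 0.0039 + 0.0010) ≈ 24.000 × 0.3330 ≈ 7.992 mcg/mL.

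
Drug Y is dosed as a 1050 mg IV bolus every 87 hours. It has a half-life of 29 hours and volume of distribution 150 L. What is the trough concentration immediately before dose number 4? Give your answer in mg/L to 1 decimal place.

f = (1/2)^(τ/t½) = (1/2)^(87/29) ≈ 0.1250.
C₀ = D/Vd = 1050/150 ≈ 7.000 mg/L.
Before the 4th dose, 3 doses have been given. Superposition: Cmin = C₀·(f + f² + … + f^3).
≈ 7.000 × (0.1250 + 0.0156 + 0.0020) ≈ 7.000 × 0.1426 ≈ 0.998 mg/L.

1.0 mg/L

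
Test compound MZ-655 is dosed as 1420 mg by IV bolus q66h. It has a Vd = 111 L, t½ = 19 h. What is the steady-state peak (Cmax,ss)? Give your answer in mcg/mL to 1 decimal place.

k = ln2/t½ = ln2/19 ≈ 0.036481 h⁻¹; fraction remaining f = e^(−kτ) = e^(−0.036481×66) ≈ 0.0900.
Accumulation ratio R = 1/(1 − f) ≈ 1/0.9100 ≈ 1.0989.
Single-dose peak C₀ = D/Vd = 1420/111 ≈ 12.793 mcg/mL.
Cmax,ss = C₀/(1 − f) ≈ 12.793/0.9100 ≈ 14.058 mcg/mL.

14.1 mcg/mL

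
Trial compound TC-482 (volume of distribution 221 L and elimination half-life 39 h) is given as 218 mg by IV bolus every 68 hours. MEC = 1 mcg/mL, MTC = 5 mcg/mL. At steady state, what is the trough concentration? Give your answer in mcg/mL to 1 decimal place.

0.4 mcg/mL

Over one 68-h interval, 68/39 ≈ 1.7436 half-lives elapse, leaving f ≈ 0.2986 of each dose.
Each bolus raises the concentration by D/Vd = 218/221 ≈ 0.986 mcg/mL.
Steady-state trough Cmin,ss = C₀·f/(1−f) ≈ 0.986 × 0.2986/0.7014 ≈ 0.420 mcg/mL.
Trough 0.4 mcg/mL vs MEC 1 mcg/mL: subtherapeutic.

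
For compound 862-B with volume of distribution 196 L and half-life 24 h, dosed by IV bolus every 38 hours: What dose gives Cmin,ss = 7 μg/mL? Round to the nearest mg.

τ/t½ = 38/24 ≈ 1.5833, so f = (1/2)^(38/24) ≈ 0.333710.
Cmin,ss = (D/Vd)·f/(1−f), so D = Cmin,ss·Vd·(1−f)/f.
D = 7 × 196 × (1−f)/f ≈ 7 × 196 × 1.99661 ≈ 2739.35 mg.

2739 mg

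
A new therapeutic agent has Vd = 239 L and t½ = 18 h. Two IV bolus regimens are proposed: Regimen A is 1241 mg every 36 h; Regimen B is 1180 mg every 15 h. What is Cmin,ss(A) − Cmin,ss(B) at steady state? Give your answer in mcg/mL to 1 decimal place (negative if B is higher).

-4.6 mcg/mL

Regimen A: f = (1/2)^(36/18) ≈ 0.2500; Cmin,ss = (1241/239)·f/(1−f) ≈ 1.731 mcg/mL.
Regimen B: f = (1/2)^(15/18) ≈ 0.5612; Cmin,ss = (1180/239)·f/(1−f) ≈ 6.314 mcg/mL.
Difference ≈ 1.731 − 6.314 ≈ -4.583 mcg/mL.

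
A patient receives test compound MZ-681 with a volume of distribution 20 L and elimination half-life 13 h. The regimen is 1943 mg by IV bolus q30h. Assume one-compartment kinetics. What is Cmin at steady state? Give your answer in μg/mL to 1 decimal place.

24.6 μg/mL

k = ln2/t½ = ln2/13 ≈ 0.053319 h⁻¹; fraction remaining f = e^(−kτ) = e^(−0.053319×30) ≈ 0.2020.
Single-dose peak C₀ = D/Vd = 1943/20 ≈ 97.150 μg/mL.
Steady-state trough Cmin,ss = C₀·f/(1−f) ≈ 97.150 × 0.2020/0.7980 ≈ 24.592 μg/mL.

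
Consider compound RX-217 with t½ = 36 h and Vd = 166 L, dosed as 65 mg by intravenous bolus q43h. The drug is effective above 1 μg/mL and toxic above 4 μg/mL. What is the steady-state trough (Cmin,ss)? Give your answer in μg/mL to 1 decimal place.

Over one 43-h interval, 43/36 ≈ 1.1944 half-lives elapse, leaving f ≈ 0.4370 of each dose.
At steady state, accumulation factor R = 1/(1 − e^(−kτ)) ≈ 1.7762.
Single-dose peak C₀ = D/Vd = 65/166 ≈ 0.392 μg/mL.
Steady-state peak Cmax,ss = C₀·R ≈ 0.392 × 1.7762 ≈ 0.696 μg/mL.
One interval later, Cmin,ss = Cmax,ss·e^(−kτ) ≈ 0.696 × 0.4370 ≈ 0.304 μg/mL.
Trough 0.3 μg/mL vs MEC 1 μg/mL: subtherapeutic.

0.3 μg/mL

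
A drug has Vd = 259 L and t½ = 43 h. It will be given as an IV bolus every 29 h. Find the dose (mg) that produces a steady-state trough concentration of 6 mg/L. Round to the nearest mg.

τ/t½ = 29/43 ≈ 0.67442, so f = (1/2)^(29/43) ≈ 0.626585.
Cmin,ss = (D/Vd)·f/(1−f), so D = Cmin,ss·Vd·(1−f)/f.
D = 6 × 259 × (1−f)/f ≈ 6 × 259 × 0.59595 ≈ 926.11 mg.

926 mg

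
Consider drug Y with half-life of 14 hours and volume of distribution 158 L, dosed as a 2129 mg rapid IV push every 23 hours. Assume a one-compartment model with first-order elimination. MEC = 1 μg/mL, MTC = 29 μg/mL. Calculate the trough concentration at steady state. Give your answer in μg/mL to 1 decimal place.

6.3 μg/mL

Over one 23-h interval, 23/14 ≈ 1.6429 half-lives elapse, leaving f ≈ 0.3202 of each dose.
Single-dose peak C₀ = D/Vd = 2129/158 ≈ 13.475 μg/mL.
Steady-state trough Cmin,ss = C₀·f/(1−f) ≈ 13.475 × 0.3202/0.6798 ≈ 6.347 μg/mL.
Trough 6.3 μg/mL vs MEC 1 μg/mL: adequate.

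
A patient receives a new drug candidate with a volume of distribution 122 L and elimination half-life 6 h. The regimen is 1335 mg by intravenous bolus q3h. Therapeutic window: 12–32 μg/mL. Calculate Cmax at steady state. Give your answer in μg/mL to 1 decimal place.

37.4 μg/mL

k = ln2/t½ = ln2/6 ≈ 0.115525 h⁻¹; fraction remaining f = e^(−kτ) = e^(−0.115525×3) ≈ 0.7071.
At steady state, accumulation factor R = 1/(1 − e^(−kτ)) ≈ 3.4141.
Each bolus raises the concentration by D/Vd = 1335/122 ≈ 10.943 μg/mL.
Cmax,ss = C₀/(1 − f) ≈ 10.943/0.2929 ≈ 37.361 μg/mL.
Peak 37.4 μg/mL vs MTC 32 μg/mL: exceeds toxic threshold.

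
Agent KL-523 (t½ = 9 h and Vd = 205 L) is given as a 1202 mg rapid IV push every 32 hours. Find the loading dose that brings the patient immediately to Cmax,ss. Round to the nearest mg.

f = (1/2)^(32/9) ≈ 0.085049; accumulation ratio R = 1/(1−f) ≈ 1.09295.
Loading dose to hit Cmax,ss on first dose: D_load = D_maint·R ≈ 1202 × 1.09295 ≈ 1313.73 mg.

1314 mg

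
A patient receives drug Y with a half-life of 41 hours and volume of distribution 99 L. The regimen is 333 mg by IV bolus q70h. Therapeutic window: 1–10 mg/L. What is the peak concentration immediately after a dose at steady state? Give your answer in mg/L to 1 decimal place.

k = ln2/t½ = ln2/41 ≈ 0.016906 h⁻¹; fraction remaining f = e^(−kτ) = e^(−0.016906×70) ≈ 0.3062.
Accumulation ratio R = 1/(1 − f) ≈ 1/0.6938 ≈ 1.4413.
Each bolus raises the concentration by D/Vd = 333/99 ≈ 3.364 mg/L.
Cmax,ss = C₀/(1 − f) ≈ 3.364/0.6938 ≈ 4.849 mg/L.
Peak 4.8 mg/L vs MTC 10 mg/L: below toxic threshold.

4.8 mg/L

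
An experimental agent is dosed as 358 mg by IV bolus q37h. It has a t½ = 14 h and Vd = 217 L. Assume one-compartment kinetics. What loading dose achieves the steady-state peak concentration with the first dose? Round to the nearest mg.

f = (1/2)^(37/14) ≈ 0.160111; accumulation ratio R = 1/(1−f) ≈ 1.19063.
Loading dose to hit Cmax,ss on first dose: D_load = D_maint·R ≈ 358 × 1.19063 ≈ 426.25 mg.

426 mg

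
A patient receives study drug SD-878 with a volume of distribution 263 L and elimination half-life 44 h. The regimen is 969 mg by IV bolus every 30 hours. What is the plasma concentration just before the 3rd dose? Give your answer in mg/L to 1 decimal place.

f = (1/2)^(τ/t½) = (1/2)^(30/44) ≈ 0.6234.
C₀ = D/Vd = 969/263 ≈ 3.684 mg/L.
Before the 3rd dose, 2 doses have been given. Superposition: Cmin = C₀·(f + f²).
≈ 3.684 × (0.6234 + 0.3886) ≈ 3.684 × 1.0120 ≈ 3.728 mg/L.

3.7 mg/L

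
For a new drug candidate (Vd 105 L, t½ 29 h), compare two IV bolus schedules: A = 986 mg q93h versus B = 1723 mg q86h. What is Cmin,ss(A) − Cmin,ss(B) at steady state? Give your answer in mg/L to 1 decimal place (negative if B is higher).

Regimen A: f = (1/2)^(93/29) ≈ 0.1083; Cmin,ss = (986/105)·f/(1−f) ≈ 1.141 mg/L.
Regimen B: f = (1/2)^(86/29) ≈ 0.1280; Cmin,ss = (1723/105)·f/(1−f) ≈ 2.409 mg/L.
Difference ≈ 1.141 − 2.409 ≈ -1.268 mg/L.

-1.3 mg/L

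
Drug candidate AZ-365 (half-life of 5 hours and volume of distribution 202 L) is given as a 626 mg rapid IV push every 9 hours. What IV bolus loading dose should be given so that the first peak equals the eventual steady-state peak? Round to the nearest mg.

f = (1/2)^(9/5) ≈ 0.287175; accumulation ratio R = 1/(1−f) ≈ 1.40287.
Loading dose to hit Cmax,ss on first dose: D_load = D_maint·R ≈ 626 × 1.40287 ≈ 878.20 mg.

878 mg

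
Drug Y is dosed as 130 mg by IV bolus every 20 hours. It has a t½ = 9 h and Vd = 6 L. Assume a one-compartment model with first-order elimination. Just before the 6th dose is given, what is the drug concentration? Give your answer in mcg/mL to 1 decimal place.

f = (1/2)^(τ/t½) = (1/2)^(20/9) ≈ 0.2143.
C₀ = D/Vd = 130/6 ≈ 21.667 mcg/mL.
Before the 6th dose, 5 doses have been given. Superposition: Cmin = C₀·(f + f² + … + f^5).
≈ 21.667 × (0.2143 + 0.0459 + 0.0098 + 0.0021 + 0.0005) ≈ 21.667 × 0.2726 ≈ 5.906 mcg/mL.

5.9 mcg/mL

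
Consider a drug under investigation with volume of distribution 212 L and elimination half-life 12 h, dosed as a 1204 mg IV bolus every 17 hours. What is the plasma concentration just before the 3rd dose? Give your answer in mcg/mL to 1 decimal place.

2.9 mcg/mL

f = (1/2)^(τ/t½) = (1/2)^(17/12) ≈ 0.3746.
C₀ = D/Vd = 1204/212 ≈ 5.679 mcg/mL.
Before the 3rd dose, 2 doses have been given. Superposition: Cmin = C₀·(f + f²).
≈ 5.679 × (0.3746 + 0.1403) ≈ 5.679 × 0.5149 ≈ 2.924 mcg/mL.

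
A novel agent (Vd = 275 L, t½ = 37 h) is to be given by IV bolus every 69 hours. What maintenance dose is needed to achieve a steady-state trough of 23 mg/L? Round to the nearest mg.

τ/t½ = 69/37 ≈ 1.8649, so f = (1/2)^(69/37) ≈ 0.274549.
Cmin,ss = (D/Vd)·f/(1−f), so D = Cmin,ss·Vd·(1−f)/f.
D = 23 × 275 × (1−f)/f ≈ 23 × 275 × 2.64234 ≈ 16712.80 mg.

16713 mg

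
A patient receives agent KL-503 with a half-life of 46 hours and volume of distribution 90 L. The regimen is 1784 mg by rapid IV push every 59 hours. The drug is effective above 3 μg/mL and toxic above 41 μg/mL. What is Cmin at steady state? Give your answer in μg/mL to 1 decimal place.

τ/t½ = 59/46 ≈ 1.2826, so fraction remaining f = (1/2)^(59/46) ≈ 0.4111.
At steady state, accumulation factor R = 1/(1 − e^(−kτ)) ≈ 1.6981.
Each bolus raises the concentration by D/Vd = 1784/90 ≈ 19.822 μg/mL.
Cmax,ss = C₀/(1 − f) ≈ 19.822/0.5889 ≈ 33.659 μg/mL.
One interval later, Cmin,ss = Cmax,ss·e^(−kτ) ≈ 33.659 × 0.4111 ≈ 13.837 μg/mL.
Trough 13.8 μg/mL vs MEC 3 μg/mL: adequate.

13.8 μg/mL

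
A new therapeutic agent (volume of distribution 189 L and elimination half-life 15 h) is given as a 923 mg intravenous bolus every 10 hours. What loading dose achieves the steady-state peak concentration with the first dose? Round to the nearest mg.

f = (1/2)^(10/15) ≈ 0.629961; accumulation ratio R = 1/(1−f) ≈ 2.70242.
Loading dose to hit Cmax,ss on first dose: D_load = D_maint·R ≈ 923 × 2.70242 ≈ 2494.33 mg.

2494 mg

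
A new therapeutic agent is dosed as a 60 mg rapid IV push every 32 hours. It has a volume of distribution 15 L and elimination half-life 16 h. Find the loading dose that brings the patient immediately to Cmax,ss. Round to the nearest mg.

f = (1/2)^(32/16) ≈ 0.250000; accumulation ratio R = 1/(1−f) ≈ 1.33333.
Loading dose to hit Cmax,ss on first dose: D_load = D_maint·R ≈ 60 × 1.33333 ≈ 80.00 mg.

80 mg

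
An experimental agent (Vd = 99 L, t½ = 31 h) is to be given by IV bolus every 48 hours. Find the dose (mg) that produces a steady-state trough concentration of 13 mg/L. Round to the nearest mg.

2477 mg

τ/t½ = 48/31 ≈ 1.5484, so f = (1/2)^(48/31) ≈ 0.341892.
Cmin,ss = (D/Vd)·f/(1−f), so D = Cmin,ss·Vd·(1−f)/f.
D = 13 × 99 × (1−f)/f ≈ 13 × 99 × 1.92490 ≈ 2477.35 mg.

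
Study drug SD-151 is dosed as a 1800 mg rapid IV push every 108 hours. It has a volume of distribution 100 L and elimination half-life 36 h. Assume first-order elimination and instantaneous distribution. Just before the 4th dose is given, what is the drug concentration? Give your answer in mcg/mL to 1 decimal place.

f = (1/2)^(τ/t½) = (1/2)^(108/36) ≈ 0.1250.
C₀ = D/Vd = 1800/100 ≈ 18.000 mcg/mL.
Before the 4th dose, 3 doses have been given. Superposition: Cmin = C₀·(f + f² + … + f^3).
≈ 18.000 × (0.1250 + 0.0156 + 0.0020) ≈ 18.000 × 0.1426 ≈ 2.567 mcg/mL.

2.6 mcg/mL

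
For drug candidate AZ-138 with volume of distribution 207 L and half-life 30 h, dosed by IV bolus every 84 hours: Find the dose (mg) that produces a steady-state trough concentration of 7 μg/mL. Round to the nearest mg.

τ/t½ = 84/30 ≈ 2.8, so f = (1/2)^(84/30) ≈ 0.143587.
Cmin,ss = (D/Vd)·f/(1−f), so D = Cmin,ss·Vd·(1−f)/f.
D = 7 × 207 × (1−f)/f ≈ 7 × 207 × 5.96442 ≈ 8642.44 mg.

8642 mg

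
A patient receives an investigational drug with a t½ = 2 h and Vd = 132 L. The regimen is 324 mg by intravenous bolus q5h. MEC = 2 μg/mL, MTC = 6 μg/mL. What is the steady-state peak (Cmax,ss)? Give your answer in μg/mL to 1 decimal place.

k = ln2/t½ = ln2/2 ≈ 0.346574 h⁻¹; fraction remaining f = e^(−kτ) = e^(−0.346574×5) ≈ 0.1768.
At steady state, accumulation factor R = 1/(1 − e^(−kτ)) ≈ 1.2148.
Each bolus raises the concentration by D/Vd = 324/132 ≈ 2.455 μg/mL.
Steady-state peak Cmax,ss = C₀·R ≈ 2.455 × 1.2148 ≈ 2.982 μg/mL.
Peak 3.0 μg/mL vs MTC 6 μg/mL: below toxic threshold.

3.0 μg/mL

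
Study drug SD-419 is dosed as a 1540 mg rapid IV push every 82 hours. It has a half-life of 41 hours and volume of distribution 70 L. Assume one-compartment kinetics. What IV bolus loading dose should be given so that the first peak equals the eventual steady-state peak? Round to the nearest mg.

f = (1/2)^(82/41) ≈ 0.250000; accumulation ratio R = 1/(1−f) ≈ 1.33333.
Loading dose to hit Cmax,ss on first dose: D_load = D_maint·R ≈ 1540 × 1.33333 ≈ 2053.33 mg.

2053 mg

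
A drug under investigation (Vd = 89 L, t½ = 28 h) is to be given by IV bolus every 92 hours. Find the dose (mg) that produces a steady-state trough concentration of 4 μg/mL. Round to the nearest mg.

3116 mg

τ/t½ = 92/28 ≈ 3.2857, so f = (1/2)^(92/28) ≈ 0.102542.
Cmin,ss = (D/Vd)·f/(1−f), so D = Cmin,ss·Vd·(1−f)/f.
D = 4 × 89 × (1−f)/f ≈ 4 × 89 × 8.75210 ≈ 3115.75 mg.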